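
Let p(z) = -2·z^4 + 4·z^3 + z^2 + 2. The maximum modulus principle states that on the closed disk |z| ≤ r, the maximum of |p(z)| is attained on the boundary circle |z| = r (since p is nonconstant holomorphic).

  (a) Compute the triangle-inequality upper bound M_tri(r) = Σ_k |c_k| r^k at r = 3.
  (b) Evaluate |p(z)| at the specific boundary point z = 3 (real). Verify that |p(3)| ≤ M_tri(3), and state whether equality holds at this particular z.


Coefficients: c_0 = 2, c_1 = 0, c_2 = 1, c_3 = 4, c_4 = -2. Radius r = 3.
Part (a). Triangle bound: M_tri(r) = Σ_k |c_k| r^k
  = |2|·3^0 + |0|·3^1 + |1|·3^2 + |4|·3^3 + |-2|·3^4
  = 2 + 0 + 9 + 108 + 162 = 281.
This bounds M(r) := max_{|z|=r} |p(z)| from above; equality holds iff all terms c_k z^k can be made to align in phase at a single z on |z|=r.
Part (b). At z = 3 (real, on the circle |z| = r):
  p(3) = (2)·3^0 + (0)·3^1 + (1)·3^2 + (4)·3^3 + (-2)·3^4 = -43.
  |p(3)| = 43.
Check: |p(3)| = 43 ≤ 281 = M_tri(3). ✓ Equality does not hold at z = 3 (the coefficients have mixed signs, so the terms do not all align in phase there).

M_tri(3) = 281; |p(3)| = 43; equality at z=3: no.


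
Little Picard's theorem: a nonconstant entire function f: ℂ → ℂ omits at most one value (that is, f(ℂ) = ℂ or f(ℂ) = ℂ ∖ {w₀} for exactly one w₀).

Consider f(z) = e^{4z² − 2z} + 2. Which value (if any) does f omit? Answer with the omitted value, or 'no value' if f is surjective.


Little Picard bounds the complement of f(ℂ) to at most one point.
The exponent g(z) = 4z² − 2z is a nonconstant polynomial, hence surjective onto ℂ. So e^{g(z)} takes every value in {e^w : w ∈ ℂ} = ℂ ∖ {0}. Adding 2 shifts the range to ℂ ∖ {2}. f omits exactly 2.

Omitted value: 2.


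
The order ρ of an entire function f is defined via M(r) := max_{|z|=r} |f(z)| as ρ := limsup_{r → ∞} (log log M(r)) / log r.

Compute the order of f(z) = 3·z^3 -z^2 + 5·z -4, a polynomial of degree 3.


|f(z)| ≤ Σ|c_k|·r^k = O(r^3) as r → ∞. Polynomial growth is O(e^{r^ε}) for every ε > 0 (since r^3/e^{r^ε} → 0), so ρ ≤ ε for all ε > 0, i.e. ρ = 0. Every nonconstant polynomial has order 0.
Therefore ρ = 0.

Order ρ = 0.


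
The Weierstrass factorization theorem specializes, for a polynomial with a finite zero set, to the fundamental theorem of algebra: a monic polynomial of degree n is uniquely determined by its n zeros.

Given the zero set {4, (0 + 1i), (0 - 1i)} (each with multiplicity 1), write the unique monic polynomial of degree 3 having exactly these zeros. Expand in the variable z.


The polynomial is p(z) = ∏_{α ∈ S} (z − α), where S = {4, (0 + 1i), (0 - 1i)}.
Expanding the product yields: p(z) = z^3 -4·z^2 + z -4.
Note conjugate pairs combine to real quadratics: (z − (0+1i))(z − (0−1i)) = z² + 1.
The resulting polynomial has degree 3 and real coefficients as required.

p(z) = z^3 -4·z^2 + z -4.


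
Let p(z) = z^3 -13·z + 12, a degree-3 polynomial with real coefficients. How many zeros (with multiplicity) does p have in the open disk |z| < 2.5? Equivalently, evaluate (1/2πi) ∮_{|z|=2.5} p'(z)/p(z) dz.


The zeros of p are: 1, -4, 3.
Their magnitudes are: 1, 4, 3.
Zeros with |z| < R = 2.5: 1.
Count = 1.
By the argument principle, (1/2πi) ∮_{|z|=R} p'(z)/p(z) dz equals exactly this count.

Number of zeros inside |z| < 2.5: 1.


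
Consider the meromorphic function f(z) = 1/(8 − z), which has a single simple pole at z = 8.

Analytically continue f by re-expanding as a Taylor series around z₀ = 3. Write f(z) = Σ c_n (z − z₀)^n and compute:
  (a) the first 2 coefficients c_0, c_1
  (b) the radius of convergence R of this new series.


Let w = z − z₀, so z = z₀ + w.
Then 8 − z = 8 − (z₀ + w) = (8 − z₀) − w = 5 − w.
f(z) = 1/(5 − w) = (1/(5)) · 1/(1 − w/(5)) = Σ_{n≥0} w^n / (5)^(n+1).
So c_n = 1/(5)^(n+1):
  c_0 = 1/(5)^1 = 1/5.
  c_1 = 1/(5)^2 = 1/25.
The series is valid for |w/d| < 1, i.e. |z − z₀| < |d|.
Radius of convergence: R = |8 − z₀| = |5| = 5 (distance from z₀ to the singularity z = 8).

c_0 = 1/5, c_1 = 1/25; R = 5.


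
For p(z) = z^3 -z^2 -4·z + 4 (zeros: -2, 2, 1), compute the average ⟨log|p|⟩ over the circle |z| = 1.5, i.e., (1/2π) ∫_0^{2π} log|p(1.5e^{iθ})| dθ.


Zeros: -2, 1, 2; r = 1.5.
Inside |z| < r: 1. Outside (|z| ≥ r): -2, 2.
p(0) = 4, so log|p(0)| = log(4) = 1.3863.
Apply Jensen: I(r) = log|p(0)| + Σ_k log(r/|z_k|), summed over zeros inside |z| < r.
  log(r/|z_k|) for z_k = 1: log(1.5/1) = 0.4055
  Outside zeros (-2, 2) contribute nothing to the Jensen sum.
Sum over inside zeros: 0.4055.
I(r) = log|p(0)| + (inside sum) = 1.3863 + 0.4055 = 1.7918.
Note: since some zeros are outside |z| ≤ r, the simplified n·log(r) form does NOT apply — only the inside zeros contribute.

I(r) ≈ 1.7918.


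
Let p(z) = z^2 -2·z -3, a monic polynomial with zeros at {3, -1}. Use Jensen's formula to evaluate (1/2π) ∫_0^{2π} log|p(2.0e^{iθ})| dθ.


Zeros: -1, 3; r = 2.0.
Inside |z| < r: -1. Outside (|z| ≥ r): 3.
p(0) = -3, so log|p(0)| = log(3) = 1.0986.
Apply Jensen: I(r) = log|p(0)| + Σ_k log(r/|z_k|), summed over zeros inside |z| < r.
  log(r/|z_k|) for z_k = -1: log(2.0/1) = 0.6931
  Outside zeros (3) contribute nothing to the Jensen sum.
Sum over inside zeros: 0.6931.
I(r) = log|p(0)| + (inside sum) = 1.0986 + 0.6931 = 1.7918.
Note: since some zeros are outside |z| ≤ r, the simplified n·log(r) form does NOT apply — only the inside zeros contribute.

I(r) ≈ 1.7918.


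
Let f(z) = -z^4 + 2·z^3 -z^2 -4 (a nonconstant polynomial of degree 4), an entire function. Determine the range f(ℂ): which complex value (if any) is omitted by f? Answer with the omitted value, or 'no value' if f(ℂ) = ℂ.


Little Picard bounds the complement of f(ℂ) to at most one point.
For every w ∈ ℂ, the equation p(z) − w = 0 is a nonconstant polynomial in z and hence has at least one root by the fundamental theorem of algebra. So p is surjective onto ℂ, omitting no value.

Omitted value: no value.


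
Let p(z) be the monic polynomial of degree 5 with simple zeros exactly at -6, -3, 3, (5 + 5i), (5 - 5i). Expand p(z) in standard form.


The polynomial is p(z) = ∏_{α ∈ S} (z − α), where S = {-6, -3, 3, (5 + 5i), (5 - 5i)}.
Expanding the product yields: p(z) = z^5 -4·z^4 -19·z^3 + 336·z^2 + 90·z -2700.
Note conjugate pairs combine to real quadratics: (z − (5+5i))(z − (5−5i)) = z² − 10z + 50.
The resulting polynomial has degree 5 and real coefficients as required.

p(z) = z^5 -4·z^4 -19·z^3 + 336·z^2 + 90·z -2700.


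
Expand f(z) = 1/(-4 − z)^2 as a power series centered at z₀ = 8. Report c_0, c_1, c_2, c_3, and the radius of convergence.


Let w = z − z₀, so z = z₀ + w.
Then -4 − z = -4 − (z₀ + w) = (-4 − z₀) − w = -12 − w.
f(z) = 1/(-12 − w)^2 = (1/(-12)^2) · (1 − w/(-12))^{−2}.
By the binomial series (1−u)^{−2} = Σ_{n≥0} C(n+1, 1) u^n for |u|<1, with u = w/(-12):
  c_n = C(n+1, 1) / (-12)^(n+2).
  c_0 = 1/(-12)^2 = 1/144.
  c_1 = 2/(-12)^3 = -1/864.
  c_2 = 3/(-12)^4 = 1/6912.
  c_3 = 4/(-12)^5 = -1/62208.
The series is valid for |w/d| < 1, i.e. |z − z₀| < |d|.
Radius of convergence: R = |-4 − z₀| = |-12| = 12 (distance from z₀ to the singularity z = -4).

c_0 = 1/144, c_1 = -1/864, c_2 = 1/6912, c_3 = -1/62208; R = 12.


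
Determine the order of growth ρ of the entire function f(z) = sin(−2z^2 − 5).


Write sin(w) = (e^{iw} ± e^{−iw})/(2 or 2i), so |sin(w)| ≤ e^{|w|}. With w = −2z^2 − 5, |w| ≤ 2r^2 + 5 on |z|=r, giving M(r) ≤ e^{2r^2 + 5} and ρ ≤ 2. For the lower bound, choose z on |z|=r with -2z^2 purely imaginary of modulus 2r^2; then |sin(−2z^2 − 5)| grows like e^{2r^2}/2, so ρ ≥ 2. Hence ρ = 2.
Therefore ρ = 2.

Order ρ = 2.


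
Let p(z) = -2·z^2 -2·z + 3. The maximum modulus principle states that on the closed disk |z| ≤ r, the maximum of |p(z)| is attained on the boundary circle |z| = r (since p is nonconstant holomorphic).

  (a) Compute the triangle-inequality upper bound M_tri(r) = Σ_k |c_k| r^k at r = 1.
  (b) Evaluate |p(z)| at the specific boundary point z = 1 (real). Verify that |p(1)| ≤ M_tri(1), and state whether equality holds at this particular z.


Coefficients: c_0 = 3, c_1 = -2, c_2 = -2. Radius r = 1.
Part (a). Triangle bound: M_tri(r) = Σ_k |c_k| r^k
  = |3|·1^0 + |-2|·1^1 + |-2|·1^2
  = 3 + 2 + 2 = 7.
This bounds M(r) := max_{|z|=r} |p(z)| from above; equality holds iff all terms c_k z^k can be made to align in phase at a single z on |z|=r.
Part (b). At z = 1 (real, on the circle |z| = r):
  p(1) = (3)·1^0 + (-2)·1^1 + (-2)·1^2 = -1.
  |p(1)| = 1.
Check: |p(1)| = 1 ≤ 7 = M_tri(1). ✓ Equality does not hold at z = 1 (the coefficients have mixed signs, so the terms do not all align in phase there).

M_tri(1) = 7; |p(1)| = 1; equality at z=1: no.


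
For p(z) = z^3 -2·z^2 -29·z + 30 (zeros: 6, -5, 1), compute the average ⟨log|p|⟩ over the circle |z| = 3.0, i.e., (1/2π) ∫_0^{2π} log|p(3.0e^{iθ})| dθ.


Zeros: -5, 1, 6; r = 3.0.
Inside |z| < r: 1. Outside (|z| ≥ r): -5, 6.
p(0) = 30, so log|p(0)| = log(30) = 3.4012.
Apply Jensen: I(r) = log|p(0)| + Σ_k log(r/|z_k|), summed over zeros inside |z| < r.
  log(r/|z_k|) for z_k = 1: log(3.0/1) = 1.0986
  Outside zeros (-5, 6) contribute nothing to the Jensen sum.
Sum over inside zeros: 1.0986.
I(r) = log|p(0)| + (inside sum) = 3.4012 + 1.0986 = 4.4998.
Note: since some zeros are outside |z| ≤ r, the simplified n·log(r) form does NOT apply — only the inside zeros contribute.

I(r) ≈ 4.4998.


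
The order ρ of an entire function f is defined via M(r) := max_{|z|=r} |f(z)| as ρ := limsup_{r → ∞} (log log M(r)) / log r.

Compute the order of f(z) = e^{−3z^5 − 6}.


|e^{−3z^5 − 6}| = e^{Re(-3·z^5) + -6} ≤ e^{3|z|^5 + -6} = e^{3r^5 + -6} on |z| = r, so ρ ≤ 5. Choosing z on |z|=r so that -3·z^5 is real positive (always possible by picking arg z appropriately) gives |f(z)| = e^{3r^5 + -6}, matching the bound. The additive constant -6 does not affect log log M(r) ~ 5·log r. Hence ρ = 5.
Therefore ρ = 5.

Order ρ = 5.


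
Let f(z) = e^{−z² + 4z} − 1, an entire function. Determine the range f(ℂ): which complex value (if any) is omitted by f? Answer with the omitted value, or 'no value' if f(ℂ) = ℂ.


Little Picard bounds the complement of f(ℂ) to at most one point.
The exponent g(z) = −z² + 4z is a nonconstant polynomial, hence surjective onto ℂ. So e^{g(z)} takes every value in {e^w : w ∈ ℂ} = ℂ ∖ {0}. Adding -1 shifts the range to ℂ ∖ {-1}. f omits exactly -1.

Omitted value: -1.


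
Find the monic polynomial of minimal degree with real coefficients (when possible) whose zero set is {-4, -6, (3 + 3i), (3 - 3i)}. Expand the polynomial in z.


The polynomial is p(z) = ∏_{α ∈ S} (z − α), where S = {-4, -6, (3 + 3i), (3 - 3i)}.
Expanding the product yields: p(z) = z^4 + 4·z^3 -18·z^2 + 36·z + 432.
Note conjugate pairs combine to real quadratics: (z − (3+3i))(z − (3−3i)) = z² − 6z + 18.
The resulting polynomial has degree 4 and real coefficients as required.

p(z) = z^4 + 4·z^3 -18·z^2 + 36·z + 432.


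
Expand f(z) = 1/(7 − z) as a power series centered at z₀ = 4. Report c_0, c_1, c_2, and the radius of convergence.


Let w = z − z₀, so z = z₀ + w.
Then 7 − z = 7 − (z₀ + w) = (7 − z₀) − w = 3 − w.
f(z) = 1/(3 − w) = (1/(3)) · 1/(1 − w/(3)) = Σ_{n≥0} w^n / (3)^(n+1).
So c_n = 1/(3)^(n+1):
  c_0 = 1/(3)^1 = 1/3.
  c_1 = 1/(3)^2 = 1/9.
  c_2 = 1/(3)^3 = 1/27.
The series is valid for |w/d| < 1, i.e. |z − z₀| < |d|.
Radius of convergence: R = |7 − z₀| = |3| = 3 (distance from z₀ to the singularity z = 7).

c_0 = 1/3, c_1 = 1/9, c_2 = 1/27; R = 3.


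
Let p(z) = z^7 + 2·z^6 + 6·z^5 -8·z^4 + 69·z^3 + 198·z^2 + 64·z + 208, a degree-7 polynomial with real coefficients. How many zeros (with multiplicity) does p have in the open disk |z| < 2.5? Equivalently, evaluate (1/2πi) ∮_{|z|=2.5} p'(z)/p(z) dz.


The zeros of p are: (2 + 2i), (2 - 2i), (-2 + 3i), (-2 - 3i), (0 + 1i), (0 - 1i), -2.
Their magnitudes are: 2.828, 2.828, 3.606, 3.606, 1, 1, 2.
Zeros with |z| < R = 2.5: (0 + 1i), (0 - 1i), -2.
Count = 3.
By the argument principle, (1/2πi) ∮_{|z|=R} p'(z)/p(z) dz equals exactly this count.

Number of zeros inside |z| < 2.5: 3.


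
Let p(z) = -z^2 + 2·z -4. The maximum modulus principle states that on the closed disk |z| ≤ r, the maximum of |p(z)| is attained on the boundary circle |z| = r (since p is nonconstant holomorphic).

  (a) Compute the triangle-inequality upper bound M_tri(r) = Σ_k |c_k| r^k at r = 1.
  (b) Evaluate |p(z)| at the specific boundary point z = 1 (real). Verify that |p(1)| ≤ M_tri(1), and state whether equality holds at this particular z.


Coefficients: c_0 = -4, c_1 = 2, c_2 = -1. Radius r = 1.
Part (a). Triangle bound: M_tri(r) = Σ_k |c_k| r^k
  = |-4|·1^0 + |2|·1^1 + |-1|·1^2
  = 4 + 2 + 1 = 7.
This bounds M(r) := max_{|z|=r} |p(z)| from above; equality holds iff all terms c_k z^k can be made to align in phase at a single z on |z|=r.
Part (b). At z = 1 (real, on the circle |z| = r):
  p(1) = (-4)·1^0 + (2)·1^1 + (-1)·1^2 = -3.
  |p(1)| = 3.
Check: |p(1)| = 3 ≤ 7 = M_tri(1). ✓ Equality does not hold at z = 1 (the coefficients have mixed signs, so the terms do not all align in phase there).

M_tri(1) = 7; |p(1)| = 3; equality at z=1: no.


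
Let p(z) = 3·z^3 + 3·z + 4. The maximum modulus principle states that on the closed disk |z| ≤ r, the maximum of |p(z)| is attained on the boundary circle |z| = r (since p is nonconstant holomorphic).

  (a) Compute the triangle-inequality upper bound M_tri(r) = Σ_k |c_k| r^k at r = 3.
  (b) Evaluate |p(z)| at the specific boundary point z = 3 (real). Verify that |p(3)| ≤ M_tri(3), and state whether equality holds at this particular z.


Coefficients: c_0 = 4, c_1 = 3, c_2 = 0, c_3 = 3. Radius r = 3.
Part (a). Triangle bound: M_tri(r) = Σ_k |c_k| r^k
  = |4|·3^0 + |3|·3^1 + |0|·3^2 + |3|·3^3
  = 4 + 9 + 0 + 81 = 94.
This bounds M(r) := max_{|z|=r} |p(z)| from above; equality holds iff all terms c_k z^k can be made to align in phase at a single z on |z|=r.
Part (b). At z = 3 (real, on the circle |z| = r):
  p(3) = (4)·3^0 + (3)·3^1 + (0)·3^2 + (3)·3^3 = 94.
  |p(3)| = 94.
Since all nonzero coefficients share the same sign, |p(3)| = 94 = M_tri(3); the triangle bound is attained at z = 3, so in fact M(r) = 94.

M_tri(3) = 94; |p(3)| = 94; equality at z=3: yes.


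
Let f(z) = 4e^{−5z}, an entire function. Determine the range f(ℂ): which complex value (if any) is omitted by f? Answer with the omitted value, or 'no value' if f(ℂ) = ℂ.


Little Picard bounds the complement of f(ℂ) to at most one point.
e^{−5z} is never zero on ℂ, so 4·e^{−5z} takes every value in ℂ ∖ {0}. Adding 0 shifts the range to ℂ ∖ {0}. Thus f omits exactly the value 0.

Omitted value: 0.


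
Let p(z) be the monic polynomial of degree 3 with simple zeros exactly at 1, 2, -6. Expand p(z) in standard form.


The polynomial is p(z) = ∏_{α ∈ S} (z − α), where S = {1, 2, -6}.
Expanding the product yields: p(z) = z^3 + 3·z^2 -16·z + 12.
The resulting polynomial has degree 3 and real coefficients as required.

p(z) = z^3 + 3·z^2 -16·z + 12.


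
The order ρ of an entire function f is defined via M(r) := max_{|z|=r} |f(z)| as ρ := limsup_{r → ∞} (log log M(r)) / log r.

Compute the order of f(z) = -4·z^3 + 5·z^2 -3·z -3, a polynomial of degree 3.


|f(z)| ≤ Σ|c_k|·r^k = O(r^3) as r → ∞. Polynomial growth is O(e^{r^ε}) for every ε > 0 (since r^3/e^{r^ε} → 0), so ρ ≤ ε for all ε > 0, i.e. ρ = 0. Every nonconstant polynomial has order 0.
Therefore ρ = 0.

Order ρ = 0.


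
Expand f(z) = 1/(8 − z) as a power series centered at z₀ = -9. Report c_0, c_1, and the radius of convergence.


Let w = z − z₀, so z = z₀ + w.
Then 8 − z = 8 − (z₀ + w) = (8 − z₀) − w = 17 − w.
f(z) = 1/(17 − w) = (1/(17)) · 1/(1 − w/(17)) = Σ_{n≥0} w^n / (17)^(n+1).
So c_n = 1/(17)^(n+1):
  c_0 = 1/(17)^1 = 1/17.
  c_1 = 1/(17)^2 = 1/289.
The series is valid for |w/d| < 1, i.e. |z − z₀| < |d|.
Radius of convergence: R = |8 − z₀| = |17| = 17 (distance from z₀ to the singularity z = 8).

c_0 = 1/17, c_1 = 1/289; R = 17.


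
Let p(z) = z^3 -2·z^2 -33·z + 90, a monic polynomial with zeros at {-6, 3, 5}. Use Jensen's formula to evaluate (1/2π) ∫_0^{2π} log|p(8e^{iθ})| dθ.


Zeros: -6, 3, 5; r = 8.
Inside |z| < r: -6, 3, 5. Outside (|z| ≥ r): ∅.
p(0) = 90, so log|p(0)| = log(90) = 4.4998.
Apply Jensen: I(r) = log|p(0)| + Σ_k log(r/|z_k|), summed over zeros inside |z| < r.
  log(r/|z_k|) for z_k = -6: log(8/6) = 0.2877
  log(r/|z_k|) for z_k = 3: log(8/3) = 0.9808
  log(r/|z_k|) for z_k = 5: log(8/5) = 0.4700
Sum over inside zeros: 1.7385.
I(r) = log|p(0)| + (inside sum) = 4.4998 + 1.7385 = 6.2383.
Closed form (all zeros inside, monic): I(r) = n·log(r) = 3·log(8) = 6.2383. ✓

I(r) ≈ 6.2383.


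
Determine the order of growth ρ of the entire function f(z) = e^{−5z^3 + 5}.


|e^{−5z^3 + 5}| = e^{Re(-5·z^3) + 5} ≤ e^{5|z|^3 + 5} = e^{5r^3 + 5} on |z| = r, so ρ ≤ 3. Choosing z on |z|=r so that -5·z^3 is real positive (always possible by picking arg z appropriately) gives |f(z)| = e^{5r^3 + 5}, matching the bound. The additive constant 5 does not affect log log M(r) ~ 3·log r. Hence ρ = 3.
Therefore ρ = 3.

Order ρ = 3.


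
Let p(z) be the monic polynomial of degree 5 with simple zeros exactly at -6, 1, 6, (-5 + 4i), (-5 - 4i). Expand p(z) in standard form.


The polynomial is p(z) = ∏_{α ∈ S} (z − α), where S = {-6, 1, 6, (-5 + 4i), (-5 - 4i)}.
Expanding the product yields: p(z) = z^5 + 9·z^4 -5·z^3 -365·z^2 -1116·z + 1476.
Note conjugate pairs combine to real quadratics: (z − (-5+4i))(z − (-5−4i)) = z² + 10z + 41.
The resulting polynomial has degree 5 and real coefficients as required.

p(z) = z^5 + 9·z^4 -5·z^3 -365·z^2 -1116·z + 1476.


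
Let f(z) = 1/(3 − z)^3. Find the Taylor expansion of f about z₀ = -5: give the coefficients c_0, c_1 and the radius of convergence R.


Let w = z − z₀, so z = z₀ + w.
Then 3 − z = 3 − (z₀ + w) = (3 − z₀) − w = 8 − w.
f(z) = 1/(8 − w)^3 = (1/(8)^3) · (1 − w/(8))^{−3}.
By the binomial series (1−u)^{−3} = Σ_{n≥0} C(n+2, 2) u^n for |u|<1, with u = w/(8):
  c_n = C(n+2, 2) / (8)^(n+3).
  c_0 = 1/(8)^3 = 1/512.
  c_1 = 3/(8)^4 = 3/4096.
The series is valid for |w/d| < 1, i.e. |z − z₀| < |d|.
Radius of convergence: R = |3 − z₀| = |8| = 8 (distance from z₀ to the singularity z = 3).

c_0 = 1/512, c_1 = 3/4096; R = 8.


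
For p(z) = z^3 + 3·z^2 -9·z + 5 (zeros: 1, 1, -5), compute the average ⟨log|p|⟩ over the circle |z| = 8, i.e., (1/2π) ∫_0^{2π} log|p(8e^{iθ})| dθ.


Zeros: -5, 1, 1; r = 8.
Inside |z| < r: -5, 1, 1. Outside (|z| ≥ r): ∅.
p(0) = 5, so log|p(0)| = log(5) = 1.6094.
Apply Jensen: I(r) = log|p(0)| + Σ_k log(r/|z_k|), summed over zeros inside |z| < r.
  log(r/|z_k|) for z_k = 1: log(8/1) = 2.0794
  log(r/|z_k|) for z_k = 1: log(8/1) = 2.0794
  log(r/|z_k|) for z_k = -5: log(8/5) = 0.4700
Sum over inside zeros: 4.6289.
I(r) = log|p(0)| + (inside sum) = 1.6094 + 4.6289 = 6.2383.
Closed form (all zeros inside, monic): I(r) = n·log(r) = 3·log(8) = 6.2383. ✓

I(r) ≈ 6.2383.


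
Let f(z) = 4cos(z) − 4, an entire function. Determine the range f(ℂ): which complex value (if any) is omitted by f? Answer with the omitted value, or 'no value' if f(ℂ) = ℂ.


Little Picard bounds the complement of f(ℂ) to at most one point.
cos is entire and surjective onto ℂ: for every w ∈ ℂ, cos(ζ) = w has a solution ζ ∈ ℂ (e.g., via the complex inverse arccos). With ζ = z this gives z = ζ/(1). Then 4·cos(z) takes every value in 4·ℂ = ℂ, and adding -4 is a bijection of ℂ. So f is surjective and omits no value. (Note: only on the real line is cos bounded by [−1, 1].)

Omitted value: no value.


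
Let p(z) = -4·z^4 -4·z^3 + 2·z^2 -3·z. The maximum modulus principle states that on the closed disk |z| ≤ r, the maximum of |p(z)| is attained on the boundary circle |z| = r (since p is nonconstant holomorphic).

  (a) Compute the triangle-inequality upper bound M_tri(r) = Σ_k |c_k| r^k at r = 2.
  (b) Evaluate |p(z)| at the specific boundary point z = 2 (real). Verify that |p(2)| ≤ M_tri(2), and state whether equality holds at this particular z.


Coefficients: c_0 = 0, c_1 = -3, c_2 = 2, c_3 = -4, c_4 = -4. Radius r = 2.
Part (a). Triangle bound: M_tri(r) = Σ_k |c_k| r^k
  = |0|·2^0 + |-3|·2^1 + |2|·2^2 + |-4|·2^3 + |-4|·2^4
  = 0 + 6 + 8 + 32 + 64 = 110.
This bounds M(r) := max_{|z|=r} |p(z)| from above; equality holds iff all terms c_k z^k can be made to align in phase at a single z on |z|=r.
Part (b). At z = 2 (real, on the circle |z| = r):
  p(2) = (0)·2^0 + (-3)·2^1 + (2)·2^2 + (-4)·2^3 + (-4)·2^4 = -94.
  |p(2)| = 94.
Check: |p(2)| = 94 ≤ 110 = M_tri(2). ✓ Equality does not hold at z = 2 (the coefficients have mixed signs, so the terms do not all align in phase there).

M_tri(2) = 110; |p(2)| = 94; equality at z=2: no.


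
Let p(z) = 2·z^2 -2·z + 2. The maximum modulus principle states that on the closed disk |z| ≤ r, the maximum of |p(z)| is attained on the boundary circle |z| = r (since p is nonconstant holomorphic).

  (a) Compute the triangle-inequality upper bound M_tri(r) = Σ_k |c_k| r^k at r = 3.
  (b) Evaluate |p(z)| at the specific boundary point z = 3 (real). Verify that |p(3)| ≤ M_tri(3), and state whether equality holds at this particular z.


Coefficients: c_0 = 2, c_1 = -2, c_2 = 2. Radius r = 3.
Part (a). Triangle bound: M_tri(r) = Σ_k |c_k| r^k
  = |2|·3^0 + |-2|·3^1 + |2|·3^2
  = 2 + 6 + 18 = 26.
This bounds M(r) := max_{|z|=r} |p(z)| from above; equality holds iff all terms c_k z^k can be made to align in phase at a single z on |z|=r.
Part (b). At z = 3 (real, on the circle |z| = r):
  p(3) = (2)·3^0 + (-2)·3^1 + (2)·3^2 = 14.
  |p(3)| = 14.
Check: |p(3)| = 14 ≤ 26 = M_tri(3). ✓ Equality does not hold at z = 3 (the coefficients have mixed signs, so the terms do not all align in phase there).

M_tri(3) = 26; |p(3)| = 14; equality at z=3: no.


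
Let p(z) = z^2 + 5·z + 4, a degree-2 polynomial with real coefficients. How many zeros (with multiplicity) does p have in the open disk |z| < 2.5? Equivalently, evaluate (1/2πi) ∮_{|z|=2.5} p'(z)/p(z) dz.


The zeros of p are: -1, -4.
Their magnitudes are: 1, 4.
Zeros with |z| < R = 2.5: -1.
Count = 1.
By the argument principle, (1/2πi) ∮_{|z|=R} p'(z)/p(z) dz equals exactly this count.

Number of zeros inside |z| < 2.5: 1.


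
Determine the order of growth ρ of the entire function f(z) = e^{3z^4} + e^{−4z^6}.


Each summand is entire of order 4 and 6 respectively (as in the single-exponential case). The order of a sum is at most the max of the orders, so ρ ≤ 6. For the lower bound: on |z|=r choose arg z so that -4z^6 is real positive; then |e^{-4z^6}| = e^{4r^6} while |e^{3z^4}| ≤ e^{3r^4} = o(e^{4r^6}). So |f| ≥ e^{4r^6}(1 − o(1)) and ρ ≥ 6. Hence ρ = max(4, 6) = 6.
Therefore ρ = 6.

Order ρ = 6.


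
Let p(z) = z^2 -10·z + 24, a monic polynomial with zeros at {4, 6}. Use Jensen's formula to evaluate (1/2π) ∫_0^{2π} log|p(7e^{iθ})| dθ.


Zeros: 4, 6; r = 7.
Inside |z| < r: 4, 6. Outside (|z| ≥ r): ∅.
p(0) = 24, so log|p(0)| = log(24) = 3.1781.
Apply Jensen: I(r) = log|p(0)| + Σ_k log(r/|z_k|), summed over zeros inside |z| < r.
  log(r/|z_k|) for z_k = 4: log(7/4) = 0.5596
  log(r/|z_k|) for z_k = 6: log(7/6) = 0.1542
Sum over inside zeros: 0.7138.
I(r) = log|p(0)| + (inside sum) = 3.1781 + 0.7138 = 3.8918.
Closed form (all zeros inside, monic): I(r) = n·log(r) = 2·log(7) = 3.8918. ✓

I(r) ≈ 3.8918.


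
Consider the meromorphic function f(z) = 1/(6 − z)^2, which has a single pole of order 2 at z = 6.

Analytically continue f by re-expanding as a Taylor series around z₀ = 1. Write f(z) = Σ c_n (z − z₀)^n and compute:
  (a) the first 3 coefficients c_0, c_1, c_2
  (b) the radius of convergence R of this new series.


Let w = z − z₀, so z = z₀ + w.
Then 6 − z = 6 − (z₀ + w) = (6 − z₀) − w = 5 − w.
f(z) = 1/(5 − w)^2 = (1/(5)^2) · (1 − w/(5))^{−2}.
By the binomial series (1−u)^{−2} = Σ_{n≥0} C(n+1, 1) u^n for |u|<1, with u = w/(5):
  c_n = C(n+1, 1) / (5)^(n+2).
  c_0 = 1/(5)^2 = 1/25.
  c_1 = 2/(5)^3 = 2/125.
  c_2 = 3/(5)^4 = 3/625.
The series is valid for |w/d| < 1, i.e. |z − z₀| < |d|.
Radius of convergence: R = |6 − z₀| = |5| = 5 (distance from z₀ to the singularity z = 6).

c_0 = 1/25, c_1 = 2/125, c_2 = 3/625; R = 5.


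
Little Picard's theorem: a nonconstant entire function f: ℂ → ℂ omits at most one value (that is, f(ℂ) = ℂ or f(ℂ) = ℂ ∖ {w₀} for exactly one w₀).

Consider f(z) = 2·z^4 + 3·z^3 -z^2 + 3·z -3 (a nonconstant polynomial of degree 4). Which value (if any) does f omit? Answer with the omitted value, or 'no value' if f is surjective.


Little Picard bounds the complement of f(ℂ) to at most one point.
For every w ∈ ℂ, the equation p(z) − w = 0 is a nonconstant polynomial in z and hence has at least one root by the fundamental theorem of algebra. So p is surjective onto ℂ, omitting no value.

Omitted value: no value.


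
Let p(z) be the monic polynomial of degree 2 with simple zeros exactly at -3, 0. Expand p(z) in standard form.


The polynomial is p(z) = ∏_{α ∈ S} (z − α), where S = {-3, 0}.
Expanding the product yields: p(z) = z^2 + 3·z.
The resulting polynomial has degree 2 and real coefficients as required.

p(z) = z^2 + 3·z.


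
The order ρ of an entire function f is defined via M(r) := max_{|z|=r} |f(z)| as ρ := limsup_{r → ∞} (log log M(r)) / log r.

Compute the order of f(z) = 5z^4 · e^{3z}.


M(r) = max_{|z|=r} |5|·|z|^4·|e^{3z}| = 5·r^4 · e^{3r^1} (the factors attain their maxima compatibly on |z|=r). Then log M(r) = log 5 + 4·log r + 3r^1, dominated by the last term, so log log M(r) ~ 1·log r. The polynomial factor 5z^4 contributes only a log r term and does not affect the order. ρ = 1.
Therefore ρ = 1.

Order ρ = 1.


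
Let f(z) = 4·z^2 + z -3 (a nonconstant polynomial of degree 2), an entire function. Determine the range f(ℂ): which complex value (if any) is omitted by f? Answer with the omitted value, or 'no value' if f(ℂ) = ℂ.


Little Picard bounds the complement of f(ℂ) to at most one point.
For every w ∈ ℂ, the equation p(z) − w = 0 is a nonconstant polynomial in z and hence has at least one root by the fundamental theorem of algebra. So p is surjective onto ℂ, omitting no value.

Omitted value: no value.


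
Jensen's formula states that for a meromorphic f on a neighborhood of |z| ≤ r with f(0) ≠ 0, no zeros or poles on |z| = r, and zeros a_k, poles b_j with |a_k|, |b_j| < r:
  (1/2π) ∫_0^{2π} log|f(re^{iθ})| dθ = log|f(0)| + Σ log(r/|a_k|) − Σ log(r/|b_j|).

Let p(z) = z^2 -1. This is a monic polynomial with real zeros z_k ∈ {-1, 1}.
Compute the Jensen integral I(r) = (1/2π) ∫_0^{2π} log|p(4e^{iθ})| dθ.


Zeros: -1, 1; r = 4.
Inside |z| < r: -1, 1. Outside (|z| ≥ r): ∅.
p(0) = -1, so log|p(0)| = log(1) = 0.0000.
Apply Jensen: I(r) = log|p(0)| + Σ_k log(r/|z_k|), summed over zeros inside |z| < r.
  log(r/|z_k|) for z_k = -1: log(4/1) = 1.3863
  log(r/|z_k|) for z_k = 1: log(4/1) = 1.3863
Sum over inside zeros: 2.7726.
I(r) = log|p(0)| + (inside sum) = 0.0000 + 2.7726 = 2.7726.
Closed form (all zeros inside, monic): I(r) = n·log(r) = 2·log(4) = 2.7726. ✓

I(r) ≈ 2.7726.


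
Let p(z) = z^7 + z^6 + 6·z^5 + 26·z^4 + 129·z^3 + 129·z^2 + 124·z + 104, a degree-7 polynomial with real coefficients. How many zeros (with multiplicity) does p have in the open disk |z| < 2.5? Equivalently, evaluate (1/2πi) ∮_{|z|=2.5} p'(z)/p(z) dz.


The zeros of p are: (-2 + 2i), (-2 - 2i), -1, (2 + 3i), (2 - 3i), (0 + 1i), (0 - 1i).
Their magnitudes are: 2.828, 2.828, 1, 3.606, 3.606, 1, 1.
Zeros with |z| < R = 2.5: -1, (0 + 1i), (0 - 1i).
Count = 3.
By the argument principle, (1/2πi) ∮_{|z|=R} p'(z)/p(z) dz equals exactly this count.

Number of zeros inside |z| < 2.5: 3.


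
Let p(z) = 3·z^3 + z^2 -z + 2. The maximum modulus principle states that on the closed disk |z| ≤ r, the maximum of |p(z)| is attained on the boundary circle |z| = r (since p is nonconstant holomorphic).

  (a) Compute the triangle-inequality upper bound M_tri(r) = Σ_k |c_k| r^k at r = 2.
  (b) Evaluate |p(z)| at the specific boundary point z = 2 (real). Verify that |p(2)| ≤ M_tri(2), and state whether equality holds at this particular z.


Coefficients: c_0 = 2, c_1 = -1, c_2 = 1, c_3 = 3. Radius r = 2.
Part (a). Triangle bound: M_tri(r) = Σ_k |c_k| r^k
  = |2|·2^0 + |-1|·2^1 + |1|·2^2 + |3|·2^3
  = 2 + 2 + 4 + 24 = 32.
This bounds M(r) := max_{|z|=r} |p(z)| from above; equality holds iff all terms c_k z^k can be made to align in phase at a single z on |z|=r.
Part (b). At z = 2 (real, on the circle |z| = r):
  p(2) = (2)·2^0 + (-1)·2^1 + (1)·2^2 + (3)·2^3 = 28.
  |p(2)| = 28.
Check: |p(2)| = 28 ≤ 32 = M_tri(2). ✓ Equality does not hold at z = 2 (the coefficients have mixed signs, so the terms do not all align in phase there).

M_tri(2) = 32; |p(2)| = 28; equality at z=2: no.


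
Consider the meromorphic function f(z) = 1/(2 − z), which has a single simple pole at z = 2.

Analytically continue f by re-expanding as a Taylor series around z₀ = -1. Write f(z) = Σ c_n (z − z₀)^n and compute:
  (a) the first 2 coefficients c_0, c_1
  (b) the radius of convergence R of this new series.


Let w = z − z₀, so z = z₀ + w.
Then 2 − z = 2 − (z₀ + w) = (2 − z₀) − w = 3 − w.
f(z) = 1/(3 − w) = (1/(3)) · 1/(1 − w/(3)) = Σ_{n≥0} w^n / (3)^(n+1).
So c_n = 1/(3)^(n+1):
  c_0 = 1/(3)^1 = 1/3.
  c_1 = 1/(3)^2 = 1/9.
The series is valid for |w/d| < 1, i.e. |z − z₀| < |d|.
Radius of convergence: R = |2 − z₀| = |3| = 3 (distance from z₀ to the singularity z = 2).

c_0 = 1/3, c_1 = 1/9; R = 3.


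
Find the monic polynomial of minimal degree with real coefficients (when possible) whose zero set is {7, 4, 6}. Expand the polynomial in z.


The polynomial is p(z) = ∏_{α ∈ S} (z − α), where S = {7, 4, 6}.
Expanding the product yields: p(z) = z^3 -17·z^2 + 94·z -168.
The resulting polynomial has degree 3 and real coefficients as required.

p(z) = z^3 -17·z^2 + 94·z -168.


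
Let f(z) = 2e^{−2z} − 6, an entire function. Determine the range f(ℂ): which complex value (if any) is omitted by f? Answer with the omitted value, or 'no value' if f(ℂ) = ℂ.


Little Picard bounds the complement of f(ℂ) to at most one point.
e^{−2z} is never zero on ℂ, so 2·e^{−2z} takes every value in ℂ ∖ {0}. Adding -6 shifts the range to ℂ ∖ {-6}. Thus f omits exactly the value -6.

Omitted value: -6.


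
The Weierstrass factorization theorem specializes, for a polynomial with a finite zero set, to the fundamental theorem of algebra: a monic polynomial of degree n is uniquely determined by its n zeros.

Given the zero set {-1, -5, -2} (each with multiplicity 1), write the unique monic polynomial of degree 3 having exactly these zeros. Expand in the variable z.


The polynomial is p(z) = ∏_{α ∈ S} (z − α), where S = {-1, -5, -2}.
Expanding the product yields: p(z) = z^3 + 8·z^2 + 17·z + 10.
The resulting polynomial has degree 3 and real coefficients as required.

p(z) = z^3 + 8·z^2 + 17·z + 10.


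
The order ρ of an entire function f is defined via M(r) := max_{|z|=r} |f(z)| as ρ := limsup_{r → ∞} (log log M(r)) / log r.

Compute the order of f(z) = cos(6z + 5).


cos(w) is a linear combination of e^{iw} and e^{−iw} (or e^w, e^{−w} in the hyperbolic case), so |cos(w)| ≤ e^{|w|}. With w = 6z + 5, |w| ≤ 6|z| + 5 = 6r + 5 on |z| = r, giving M(r) ≤ e^{6r + 5}, so ρ ≤ 1. On a suitable ray (z = it for sin/cos; z = t for sinh/cosh, t real → ∞), |cos(6z + 5)| grows like e^{6|t|}/2, so ρ ≥ 1. Hence ρ = 1.
Therefore ρ = 1.

Order ρ = 1.


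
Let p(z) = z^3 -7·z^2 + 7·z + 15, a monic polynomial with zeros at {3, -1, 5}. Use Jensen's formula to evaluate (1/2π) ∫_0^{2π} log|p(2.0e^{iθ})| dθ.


Zeros: -1, 3, 5; r = 2.0.
Inside |z| < r: -1. Outside (|z| ≥ r): 3, 5.
p(0) = 15, so log|p(0)| = log(15) = 2.7081.
Apply Jensen: I(r) = log|p(0)| + Σ_k log(r/|z_k|), summed over zeros inside |z| < r.
  log(r/|z_k|) for z_k = -1: log(2.0/1) = 0.6931
  Outside zeros (3, 5) contribute nothing to the Jensen sum.
Sum over inside zeros: 0.6931.
I(r) = log|p(0)| + (inside sum) = 2.7081 + 0.6931 = 3.4012.
Note: since some zeros are outside |z| ≤ r, the simplified n·log(r) form does NOT apply — only the inside zeros contribute.

I(r) ≈ 3.4012.


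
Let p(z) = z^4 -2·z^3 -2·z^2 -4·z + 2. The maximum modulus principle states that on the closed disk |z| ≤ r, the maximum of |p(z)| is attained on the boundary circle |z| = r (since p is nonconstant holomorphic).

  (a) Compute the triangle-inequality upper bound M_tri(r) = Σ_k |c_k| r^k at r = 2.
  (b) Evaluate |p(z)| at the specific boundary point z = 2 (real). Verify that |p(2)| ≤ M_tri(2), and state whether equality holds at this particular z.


Coefficients: c_0 = 2, c_1 = -4, c_2 = -2, c_3 = -2, c_4 = 1. Radius r = 2.
Part (a). Triangle bound: M_tri(r) = Σ_k |c_k| r^k
  = |2|·2^0 + |-4|·2^1 + |-2|·2^2 + |-2|·2^3 + |1|·2^4
  = 2 + 8 + 8 + 16 + 16 = 50.
This bounds M(r) := max_{|z|=r} |p(z)| from above; equality holds iff all terms c_k z^k can be made to align in phase at a single z on |z|=r.
Part (b). At z = 2 (real, on the circle |z| = r):
  p(2) = (2)·2^0 + (-4)·2^1 + (-2)·2^2 + (-2)·2^3 + (1)·2^4 = -14.
  |p(2)| = 14.
Check: |p(2)| = 14 ≤ 50 = M_tri(2). ✓ Equality does not hold at z = 2 (the coefficients have mixed signs, so the terms do not all align in phase there).

M_tri(2) = 50; |p(2)| = 14; equality at z=2: no.


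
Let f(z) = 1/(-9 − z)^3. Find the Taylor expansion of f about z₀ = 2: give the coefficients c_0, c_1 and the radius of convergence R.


Let w = z − z₀, so z = z₀ + w.
Then -9 − z = -9 − (z₀ + w) = (-9 − z₀) − w = -11 − w.
f(z) = 1/(-11 − w)^3 = (1/(-11)^3) · (1 − w/(-11))^{−3}.
By the binomial series (1−u)^{−3} = Σ_{n≥0} C(n+2, 2) u^n for |u|<1, with u = w/(-11):
  c_n = C(n+2, 2) / (-11)^(n+3).
  c_0 = 1/(-11)^3 = -1/1331.
  c_1 = 3/(-11)^4 = 3/14641.
The series is valid for |w/d| < 1, i.e. |z − z₀| < |d|.
Radius of convergence: R = |-9 − z₀| = |-11| = 11 (distance from z₀ to the singularity z = -9).

c_0 = -1/1331, c_1 = 3/14641; R = 11.


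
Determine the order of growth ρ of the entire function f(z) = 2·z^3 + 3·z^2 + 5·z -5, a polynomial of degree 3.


|f(z)| ≤ Σ|c_k|·r^k = O(r^3) as r → ∞. Polynomial growth is O(e^{r^ε}) for every ε > 0 (since r^3/e^{r^ε} → 0), so ρ ≤ ε for all ε > 0, i.e. ρ = 0. Every nonconstant polynomial has order 0.
Therefore ρ = 0.

Order ρ = 0.


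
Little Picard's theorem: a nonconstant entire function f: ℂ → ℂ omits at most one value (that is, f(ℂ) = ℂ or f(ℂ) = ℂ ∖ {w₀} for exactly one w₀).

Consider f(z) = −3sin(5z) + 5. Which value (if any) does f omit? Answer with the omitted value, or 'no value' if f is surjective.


Little Picard bounds the complement of f(ℂ) to at most one point.
sin is entire and surjective onto ℂ: for every w ∈ ℂ, sin(ζ) = w has a solution ζ ∈ ℂ (e.g., via the complex inverse arcsin). With ζ = 5z this gives z = ζ/(5). Then -3·sin(5z) takes every value in -3·ℂ = ℂ, and adding 5 is a bijection of ℂ. So f is surjective and omits no value. (Note: only on the real line is sin bounded by [−1, 1].)

Omitted value: no value.


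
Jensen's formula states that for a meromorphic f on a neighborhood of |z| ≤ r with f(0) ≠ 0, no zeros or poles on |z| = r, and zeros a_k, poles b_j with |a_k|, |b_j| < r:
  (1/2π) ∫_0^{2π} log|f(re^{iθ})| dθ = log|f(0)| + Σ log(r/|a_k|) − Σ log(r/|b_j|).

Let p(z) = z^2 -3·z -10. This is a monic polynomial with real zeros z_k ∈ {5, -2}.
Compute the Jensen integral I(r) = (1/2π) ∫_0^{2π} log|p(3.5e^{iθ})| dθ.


Zeros: -2, 5; r = 3.5.
Inside |z| < r: -2. Outside (|z| ≥ r): 5.
p(0) = -10, so log|p(0)| = log(10) = 2.3026.
Apply Jensen: I(r) = log|p(0)| + Σ_k log(r/|z_k|), summed over zeros inside |z| < r.
  log(r/|z_k|) for z_k = -2: log(3.5/2) = 0.5596
  Outside zeros (5) contribute nothing to the Jensen sum.
Sum over inside zeros: 0.5596.
I(r) = log|p(0)| + (inside sum) = 2.3026 + 0.5596 = 2.8622.
Note: since some zeros are outside |z| ≤ r, the simplified n·log(r) form does NOT apply — only the inside zeros contribute.

I(r) ≈ 2.8622.


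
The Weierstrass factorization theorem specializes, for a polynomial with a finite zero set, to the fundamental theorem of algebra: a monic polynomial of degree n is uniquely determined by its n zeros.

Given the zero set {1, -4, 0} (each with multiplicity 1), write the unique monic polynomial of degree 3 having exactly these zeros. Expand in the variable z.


The polynomial is p(z) = ∏_{α ∈ S} (z − α), where S = {1, -4, 0}.
Expanding the product yields: p(z) = z^3 + 3·z^2 -4·z.
The resulting polynomial has degree 3 and real coefficients as required.

p(z) = z^3 + 3·z^2 -4·z.


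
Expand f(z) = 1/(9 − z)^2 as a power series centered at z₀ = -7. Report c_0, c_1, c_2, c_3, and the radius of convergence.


Let w = z − z₀, so z = z₀ + w.
Then 9 − z = 9 − (z₀ + w) = (9 − z₀) − w = 16 − w.
f(z) = 1/(16 − w)^2 = (1/(16)^2) · (1 − w/(16))^{−2}.
By the binomial series (1−u)^{−2} = Σ_{n≥0} C(n+1, 1) u^n for |u|<1, with u = w/(16):
  c_n = C(n+1, 1) / (16)^(n+2).
  c_0 = 1/(16)^2 = 1/256.
  c_1 = 2/(16)^3 = 1/2048.
  c_2 = 3/(16)^4 = 3/65536.
  c_3 = 4/(16)^5 = 1/262144.
The series is valid for |w/d| < 1, i.e. |z − z₀| < |d|.
Radius of convergence: R = |9 − z₀| = |16| = 16 (distance from z₀ to the singularity z = 9).

c_0 = 1/256, c_1 = 1/2048, c_2 = 3/65536, c_3 = 1/262144; R = 16.


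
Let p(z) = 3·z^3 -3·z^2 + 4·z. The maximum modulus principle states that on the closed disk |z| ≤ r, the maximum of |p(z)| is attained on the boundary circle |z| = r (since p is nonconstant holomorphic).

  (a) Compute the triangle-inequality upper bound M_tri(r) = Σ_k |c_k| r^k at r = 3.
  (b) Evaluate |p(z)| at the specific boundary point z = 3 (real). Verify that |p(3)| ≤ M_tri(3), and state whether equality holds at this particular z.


Coefficients: c_0 = 0, c_1 = 4, c_2 = -3, c_3 = 3. Radius r = 3.
Part (a). Triangle bound: M_tri(r) = Σ_k |c_k| r^k
  = |0|·3^0 + |4|·3^1 + |-3|·3^2 + |3|·3^3
  = 0 + 12 + 27 + 81 = 120.
This bounds M(r) := max_{|z|=r} |p(z)| from above; equality holds iff all terms c_k z^k can be made to align in phase at a single z on |z|=r.
Part (b). At z = 3 (real, on the circle |z| = r):
  p(3) = (0)·3^0 + (4)·3^1 + (-3)·3^2 + (3)·3^3 = 66.
  |p(3)| = 66.
Check: |p(3)| = 66 ≤ 120 = M_tri(3). ✓ Equality does not hold at z = 3 (the coefficients have mixed signs, so the terms do not all align in phase there).

M_tri(3) = 120; |p(3)| = 66; equality at z=3: no.


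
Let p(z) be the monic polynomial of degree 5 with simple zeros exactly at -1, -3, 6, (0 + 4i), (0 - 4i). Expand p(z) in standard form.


The polynomial is p(z) = ∏_{α ∈ S} (z − α), where S = {-1, -3, 6, (0 + 4i), (0 - 4i)}.
Expanding the product yields: p(z) = z^5 -2·z^4 -5·z^3 -50·z^2 -336·z -288.
Note conjugate pairs combine to real quadratics: (z − (0+4i))(z − (0−4i)) = z² + 16.
The resulting polynomial has degree 5 and real coefficients as required.

p(z) = z^5 -2·z^4 -5·z^3 -50·z^2 -336·z -288.


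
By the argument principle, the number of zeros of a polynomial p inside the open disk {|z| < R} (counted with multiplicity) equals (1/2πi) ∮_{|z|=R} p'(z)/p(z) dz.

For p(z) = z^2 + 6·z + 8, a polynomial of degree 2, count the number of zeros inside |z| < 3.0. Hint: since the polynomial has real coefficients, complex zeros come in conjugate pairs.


The zeros of p are: -4, -2.
Their magnitudes are: 4, 2.
Zeros with |z| < R = 3.0: -2.
Count = 1.
By the argument principle, (1/2πi) ∮_{|z|=R} p'(z)/p(z) dz equals exactly this count.

Number of zeros inside |z| < 3.0: 1.
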